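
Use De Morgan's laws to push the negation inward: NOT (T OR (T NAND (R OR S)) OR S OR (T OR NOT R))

NOT T AND NOT (T NAND (R OR S)) AND NOT S AND NOT (T OR NOT R)
De Morgan's: NOT(OR of terms) = AND of negations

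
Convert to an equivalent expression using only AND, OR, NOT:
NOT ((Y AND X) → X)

(Y AND X) AND NOT X
(Negated implication: NOT(A → B) = A AND NOT B)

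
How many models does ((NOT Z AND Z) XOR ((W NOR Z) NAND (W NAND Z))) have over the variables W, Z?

Satisfying assignments: (0,1), (1,0), (1,1)
Count: 3 out of 4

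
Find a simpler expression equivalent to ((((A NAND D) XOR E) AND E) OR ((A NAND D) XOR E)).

By absorption (E OR (E AND v) = E):
= ((A NAND D) XOR E)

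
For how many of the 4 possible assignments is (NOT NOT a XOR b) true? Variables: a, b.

Satisfying assignments: (0,1), (1,0)
Count: 2 out of 4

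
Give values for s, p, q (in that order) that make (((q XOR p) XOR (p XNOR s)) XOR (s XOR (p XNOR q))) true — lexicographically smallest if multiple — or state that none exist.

s=0, p=1, q=0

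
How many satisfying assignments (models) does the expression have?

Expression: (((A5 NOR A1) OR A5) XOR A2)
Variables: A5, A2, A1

Satisfying assignments: (0,0,0), (0,1,1), (1,0,0), (1,0,1)
Count: 4 out of 8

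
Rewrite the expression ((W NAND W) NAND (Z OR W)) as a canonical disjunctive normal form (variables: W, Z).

(NOT W AND NOT Z) OR (W AND NOT Z) OR (W AND Z)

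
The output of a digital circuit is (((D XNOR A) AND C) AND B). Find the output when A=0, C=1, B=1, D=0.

Substituting: (((0 XNOR 0) AND 1) AND 1)
= 1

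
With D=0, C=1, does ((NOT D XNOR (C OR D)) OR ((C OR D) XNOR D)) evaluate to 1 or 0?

Substituting: ((NOT 0 XNOR (1 OR 0)) OR ((1 OR 0) XNOR 0))
= 1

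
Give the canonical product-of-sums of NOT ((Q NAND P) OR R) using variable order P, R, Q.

ΠM(0, 1, 2, 3, 4, 6, 7) = (P OR R OR Q) AND (P OR R OR NOT Q) AND (P OR NOT R OR Q) AND (P OR NOT R OR NOT Q) AND (NOT P OR R OR Q) AND (NOT P OR NOT R OR Q) AND (NOT P OR NOT R OR NOT Q)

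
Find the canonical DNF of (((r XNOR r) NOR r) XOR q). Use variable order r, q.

(NOT r AND q) OR (r AND q)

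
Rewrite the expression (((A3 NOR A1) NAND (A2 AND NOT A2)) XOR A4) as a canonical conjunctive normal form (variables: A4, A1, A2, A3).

(NOT A4 OR A1 OR A2 OR A3) AND (NOT A4 OR A1 OR A2 OR NOT A3) AND (NOT A4 OR A1 OR NOT A2 OR A3) AND (NOT A4 OR A1 OR NOT A2 OR NOT A3) AND (NOT A4 OR NOT A1 OR A2 OR A3) AND (NOT A4 OR NOT A1 OR A2 OR NOT A3) AND (NOT A4 OR NOT A1 OR NOT A2 OR A3) AND (NOT A4 OR NOT A1 OR NOT A2 OR NOT A3)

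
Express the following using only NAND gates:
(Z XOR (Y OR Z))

((Z NAND (Z NAND ((Y NAND Y) NAND (Z NAND Z)))) NAND (((Y NAND Y) NAND (Z NAND Z)) NAND (Z NAND ((Y NAND Y) NAND (Z NAND Z)))))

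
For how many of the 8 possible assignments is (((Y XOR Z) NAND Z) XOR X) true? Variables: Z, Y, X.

Satisfying assignments: (0,0,0), (0,1,0), (1,0,1), (1,1,0)
Count: 4 out of 8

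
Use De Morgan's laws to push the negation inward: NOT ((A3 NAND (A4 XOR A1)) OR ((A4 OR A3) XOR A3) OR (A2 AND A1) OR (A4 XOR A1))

NOT (A3 NAND (A4 XOR A1)) AND NOT ((A4 OR A3) XOR A3) AND NOT (A2 AND A1) AND NOT (A4 XOR A1)
De Morgan's: NOT(OR of terms) = AND of negations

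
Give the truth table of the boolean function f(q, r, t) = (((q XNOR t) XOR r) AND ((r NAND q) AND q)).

q | r | t | Output
------------------
0 | 0 | 0 | 0
0 | 0 | 1 | 0
0 | 1 | 0 | 0
0 | 1 | 1 | 0
1 | 0 | 0 | 0
1 | 0 | 1 | 1
1 | 1 | 0 | 0
1 | 1 | 1 | 0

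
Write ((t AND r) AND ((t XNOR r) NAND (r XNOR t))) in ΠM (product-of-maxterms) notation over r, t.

ΠM(0, 1, 2, 3) = (r OR t) AND (r OR NOT t) AND (NOT r OR t) AND (NOT r OR NOT t)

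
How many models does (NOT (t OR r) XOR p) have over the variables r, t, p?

Satisfying assignments: (0,0,0), (0,1,1), (1,0,1), (1,1,1)
Count: 4 out of 8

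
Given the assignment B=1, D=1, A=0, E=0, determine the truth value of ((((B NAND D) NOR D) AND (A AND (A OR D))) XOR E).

Substituting: ((((1 NAND 1) NOR 1) AND (0 AND (0 OR 1))) XOR 0)
= 0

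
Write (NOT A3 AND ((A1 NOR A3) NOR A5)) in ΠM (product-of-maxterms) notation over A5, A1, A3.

ΠM(0, 1, 3, 4, 5, 6, 7) = (A5 OR A1 OR A3) AND (A5 OR A1 OR NOT A3) AND (A5 OR NOT A1 OR NOT A3) AND (NOT A5 OR A1 OR A3) AND (NOT A5 OR A1 OR NOT A3) AND (NOT A5 OR NOT A1 OR A3) AND (NOT A5 OR NOT A1 OR NOT A3)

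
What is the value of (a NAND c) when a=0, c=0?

Substituting: (0 NAND 0)
= 1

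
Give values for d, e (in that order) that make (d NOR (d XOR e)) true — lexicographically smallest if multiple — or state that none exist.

d=0, e=0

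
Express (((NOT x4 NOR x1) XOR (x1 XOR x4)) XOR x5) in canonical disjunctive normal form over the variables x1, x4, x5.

(NOT x1 AND NOT x4 AND x5) OR (NOT x1 AND x4 AND x5) OR (x1 AND NOT x4 AND NOT x5) OR (x1 AND x4 AND x5)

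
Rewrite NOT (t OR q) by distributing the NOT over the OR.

NOT t AND NOT q
De Morgan's: NOT(OR of terms) = AND of negations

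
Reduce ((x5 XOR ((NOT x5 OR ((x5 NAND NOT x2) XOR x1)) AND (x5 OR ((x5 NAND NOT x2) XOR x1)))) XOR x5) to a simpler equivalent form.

By XOR self-cancellation ((E XOR v) XOR v = E) then distribution ((E OR v) AND (E OR NOT v) = E):
= ((x5 NAND NOT x2) XOR x1)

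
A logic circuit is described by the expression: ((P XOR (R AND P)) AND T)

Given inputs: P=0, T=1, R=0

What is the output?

Substituting: ((0 XOR (0 AND 0)) AND 1)
= 0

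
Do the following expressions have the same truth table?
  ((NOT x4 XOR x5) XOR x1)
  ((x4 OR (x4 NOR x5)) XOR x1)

No. Counterexample: with x5=0, x1=0, x4=1, Expression 1 = 0 but Expression 2 = 1.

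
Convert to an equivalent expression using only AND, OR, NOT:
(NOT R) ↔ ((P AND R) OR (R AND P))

((NOT R) AND ((P AND R) OR (R AND P))) OR (R AND NOT ((P AND R) OR (R AND P)))
(Biconditional = both true or both false)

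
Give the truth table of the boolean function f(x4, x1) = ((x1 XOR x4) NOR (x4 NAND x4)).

x4 | x1 | Output
----------------
0 | 0 | 0
0 | 1 | 0
1 | 0 | 0
1 | 1 | 1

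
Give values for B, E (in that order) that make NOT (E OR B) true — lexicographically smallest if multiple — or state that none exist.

B=0, E=0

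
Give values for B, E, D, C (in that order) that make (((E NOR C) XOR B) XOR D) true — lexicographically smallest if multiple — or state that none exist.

B=0, E=0, D=0, C=0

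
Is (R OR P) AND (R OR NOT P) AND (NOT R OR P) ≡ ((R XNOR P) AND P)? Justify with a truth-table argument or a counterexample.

Yes, they are equivalent — the two output columns agree on all 4 assignments:
R | P | Expression 1 | Expression 2
-----------------------------------
0 | 0 | 0 | 0
0 | 1 | 0 | 0
1 | 0 | 0 | 0
1 | 1 | 1 | 1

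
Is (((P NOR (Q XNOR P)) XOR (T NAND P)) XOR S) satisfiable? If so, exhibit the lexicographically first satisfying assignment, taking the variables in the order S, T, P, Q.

S=0, T=0, P=0, Q=0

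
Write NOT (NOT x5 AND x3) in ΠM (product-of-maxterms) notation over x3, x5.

ΠM(2) = (NOT x3 OR x5)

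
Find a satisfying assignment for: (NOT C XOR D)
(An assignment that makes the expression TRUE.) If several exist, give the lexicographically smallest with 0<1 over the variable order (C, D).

C=0, D=0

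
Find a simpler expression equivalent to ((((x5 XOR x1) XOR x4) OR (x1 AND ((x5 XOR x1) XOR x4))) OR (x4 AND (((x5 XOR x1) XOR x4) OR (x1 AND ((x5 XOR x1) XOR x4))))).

By absorption (E OR (E AND v) = E) then absorption (E OR (E AND v) = E):
= ((x5 XOR x1) XOR x4)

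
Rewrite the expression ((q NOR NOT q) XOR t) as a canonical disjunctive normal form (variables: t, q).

(t AND NOT q) OR (t AND q)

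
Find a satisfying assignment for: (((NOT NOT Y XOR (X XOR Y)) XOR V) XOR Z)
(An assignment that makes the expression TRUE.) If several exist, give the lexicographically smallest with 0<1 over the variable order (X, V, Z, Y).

X=0, V=0, Z=1, Y=0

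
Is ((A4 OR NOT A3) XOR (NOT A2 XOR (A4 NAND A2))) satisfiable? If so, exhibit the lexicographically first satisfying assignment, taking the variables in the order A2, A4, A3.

A2=0, A4=0, A3=0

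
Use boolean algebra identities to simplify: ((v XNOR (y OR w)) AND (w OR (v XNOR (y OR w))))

By absorption (E AND (E OR v) = E):
= (v XNOR (y OR w))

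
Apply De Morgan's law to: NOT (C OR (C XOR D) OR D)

NOT C AND NOT (C XOR D) AND NOT D
De Morgan's: NOT(OR of terms) = AND of negations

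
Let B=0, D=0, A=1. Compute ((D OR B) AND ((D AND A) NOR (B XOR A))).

Substituting: ((0 OR 0) AND ((0 AND 1) NOR (0 XOR 1)))
= 0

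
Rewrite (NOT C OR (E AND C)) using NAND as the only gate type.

(((C NAND C) NAND (C NAND C)) NAND (((E NAND C) NAND (E NAND C)) NAND ((E NAND C) NAND (E NAND C))))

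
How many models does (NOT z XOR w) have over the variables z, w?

Satisfying assignments: (0,0), (1,1)
Count: 2 out of 4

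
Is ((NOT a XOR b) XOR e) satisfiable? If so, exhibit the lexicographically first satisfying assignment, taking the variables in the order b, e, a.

b=0, e=0, a=0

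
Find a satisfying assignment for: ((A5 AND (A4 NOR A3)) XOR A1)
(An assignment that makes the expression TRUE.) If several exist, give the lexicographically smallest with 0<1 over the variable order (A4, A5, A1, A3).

A4=0, A5=0, A1=1, A3=0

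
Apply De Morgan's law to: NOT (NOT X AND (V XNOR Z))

X OR NOT (V XNOR Z)
De Morgan's: NOT(AND of terms) = OR of negations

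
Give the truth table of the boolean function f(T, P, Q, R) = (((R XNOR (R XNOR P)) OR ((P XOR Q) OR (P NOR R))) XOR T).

T | P | Q | R | Output
----------------------
0 | 0 | 0 | 0 | 1
0 | 0 | 0 | 1 | 0
0 | 0 | 1 | 0 | 1
0 | 0 | 1 | 1 | 1
0 | 1 | 0 | 0 | 1
0 | 1 | 0 | 1 | 1
0 | 1 | 1 | 0 | 1
0 | 1 | 1 | 1 | 1
1 | 0 | 0 | 0 | 0
1 | 0 | 0 | 1 | 1
1 | 0 | 1 | 0 | 0
1 | 0 | 1 | 1 | 0
1 | 1 | 0 | 0 | 0
1 | 1 | 0 | 1 | 0
1 | 1 | 1 | 0 | 0
1 | 1 | 1 | 1 | 0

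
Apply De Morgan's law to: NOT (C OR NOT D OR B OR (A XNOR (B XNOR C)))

NOT C AND D AND NOT B AND NOT (A XNOR (B XNOR C))
De Morgan's: NOT(OR of terms) = AND of negations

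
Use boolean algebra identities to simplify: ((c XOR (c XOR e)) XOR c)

By XOR self-cancellation ((E XOR v) XOR v = E):
= (c XOR e)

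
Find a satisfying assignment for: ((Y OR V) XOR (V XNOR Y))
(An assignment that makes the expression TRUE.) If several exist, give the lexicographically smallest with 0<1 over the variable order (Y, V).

Y=0, V=0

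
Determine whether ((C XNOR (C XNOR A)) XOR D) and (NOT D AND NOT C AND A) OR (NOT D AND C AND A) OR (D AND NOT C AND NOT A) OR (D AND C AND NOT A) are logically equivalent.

Yes, they are equivalent — the two output columns agree on all 8 assignments:
D | C | A | Expression 1 | Expression 2
---------------------------------------
0 | 0 | 0 | 0 | 0
0 | 0 | 1 | 1 | 1
0 | 1 | 0 | 0 | 0
0 | 1 | 1 | 1 | 1
1 | 0 | 0 | 1 | 1
1 | 0 | 1 | 0 | 0
1 | 1 | 0 | 1 | 1
1 | 1 | 1 | 0 | 0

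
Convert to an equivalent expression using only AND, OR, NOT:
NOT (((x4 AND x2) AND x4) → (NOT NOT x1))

((x4 AND x2) AND x4) AND NOT x1
(Negated implication: NOT(A → B) = A AND NOT B)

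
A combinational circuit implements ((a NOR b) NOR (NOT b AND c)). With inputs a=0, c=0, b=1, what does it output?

Substituting: ((0 NOR 1) NOR (NOT 1 AND 0))
= 1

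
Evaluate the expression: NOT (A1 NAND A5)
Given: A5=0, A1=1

Substituting: NOT (1 NAND 0)
= 0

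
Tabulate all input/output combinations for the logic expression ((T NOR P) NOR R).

P | T | R | Output
------------------
0 | 0 | 0 | 0
0 | 0 | 1 | 0
0 | 1 | 0 | 1
0 | 1 | 1 | 0
1 | 0 | 0 | 1
1 | 0 | 1 | 0
1 | 1 | 0 | 1
1 | 1 | 1 | 0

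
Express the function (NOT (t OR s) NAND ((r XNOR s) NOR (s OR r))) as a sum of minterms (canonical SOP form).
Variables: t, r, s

Σm(0, 1, 2, 3, 4, 5, 6, 7) = (NOT t AND NOT r AND NOT s) OR (NOT t AND NOT r AND s) OR (NOT t AND r AND NOT s) OR (NOT t AND r AND s) OR (t AND NOT r AND NOT s) OR (t AND NOT r AND s) OR (t AND r AND NOT s) OR (t AND r AND s)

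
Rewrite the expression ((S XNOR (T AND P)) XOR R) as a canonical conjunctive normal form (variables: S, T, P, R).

(S OR T OR P OR NOT R) AND (S OR T OR NOT P OR NOT R) AND (S OR NOT T OR P OR NOT R) AND (S OR NOT T OR NOT P OR R) AND (NOT S OR T OR P OR R) AND (NOT S OR T OR NOT P OR R) AND (NOT S OR NOT T OR P OR R) AND (NOT S OR NOT T OR NOT P OR NOT R)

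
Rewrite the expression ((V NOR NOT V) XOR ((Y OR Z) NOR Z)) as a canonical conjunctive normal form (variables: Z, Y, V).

(Z OR NOT Y OR V) AND (Z OR NOT Y OR NOT V) AND (NOT Z OR Y OR V) AND (NOT Z OR Y OR NOT V) AND (NOT Z OR NOT Y OR V) AND (NOT Z OR NOT Y OR NOT V)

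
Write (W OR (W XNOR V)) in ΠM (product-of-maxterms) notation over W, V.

ΠM(1) = (W OR NOT V)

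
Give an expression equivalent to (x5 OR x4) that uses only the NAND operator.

((x5 NAND x5) NAND (x4 NAND x4))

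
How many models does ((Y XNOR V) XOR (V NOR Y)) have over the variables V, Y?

Satisfying assignments: (1,1)
Count: 1 out of 4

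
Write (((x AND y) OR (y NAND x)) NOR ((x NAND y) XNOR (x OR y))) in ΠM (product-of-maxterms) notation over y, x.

ΠM(0, 1, 2, 3) = (y OR x) AND (y OR NOT x) AND (NOT y OR x) AND (NOT y OR NOT x)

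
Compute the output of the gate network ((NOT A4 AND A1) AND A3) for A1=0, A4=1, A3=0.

Substituting: ((NOT 1 AND 0) AND 0)
= 0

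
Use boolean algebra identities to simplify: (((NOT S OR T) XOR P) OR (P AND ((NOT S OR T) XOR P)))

By absorption (E OR (E AND v) = E):
= ((NOT S OR T) XOR P)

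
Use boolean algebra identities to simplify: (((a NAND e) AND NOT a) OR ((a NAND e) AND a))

By distribution ((E AND v) OR (E AND NOT v) = E):
= (a NAND e)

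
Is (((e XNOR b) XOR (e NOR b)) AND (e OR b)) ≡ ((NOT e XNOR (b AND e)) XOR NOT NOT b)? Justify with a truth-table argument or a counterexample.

No. Counterexample: with e=0, b=1, Expression 1 = 0 but Expression 2 = 1.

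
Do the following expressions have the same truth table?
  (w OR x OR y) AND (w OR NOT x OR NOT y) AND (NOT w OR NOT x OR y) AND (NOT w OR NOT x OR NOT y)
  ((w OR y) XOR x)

Yes, they are equivalent — the two output columns agree on all 8 assignments:
w | x | y | Expression 1 | Expression 2
---------------------------------------
0 | 0 | 0 | 0 | 0
0 | 0 | 1 | 1 | 1
0 | 1 | 0 | 1 | 1
0 | 1 | 1 | 0 | 0
1 | 0 | 0 | 1 | 1
1 | 0 | 1 | 1 | 1
1 | 1 | 0 | 0 | 0
1 | 1 | 1 | 0 | 0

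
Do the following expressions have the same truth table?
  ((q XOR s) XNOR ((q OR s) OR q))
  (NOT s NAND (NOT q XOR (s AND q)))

No. Counterexample: with q=0, s=0, Expression 1 = 1 but Expression 2 = 0.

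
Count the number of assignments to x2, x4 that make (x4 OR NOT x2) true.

Satisfying assignments: (0,0), (0,1), (1,1)
Count: 3 out of 4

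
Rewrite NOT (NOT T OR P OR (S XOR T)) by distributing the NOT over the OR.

T AND NOT P AND NOT (S XOR T)
De Morgan's: NOT(OR of terms) = AND of negations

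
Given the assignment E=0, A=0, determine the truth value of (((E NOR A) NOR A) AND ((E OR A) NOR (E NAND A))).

Substituting: (((0 NOR 0) NOR 0) AND ((0 OR 0) NOR (0 NAND 0)))
= 0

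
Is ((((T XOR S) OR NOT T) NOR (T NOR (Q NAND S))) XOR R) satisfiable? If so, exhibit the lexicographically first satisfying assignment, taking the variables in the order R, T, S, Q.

R=0, T=1, S=1, Q=0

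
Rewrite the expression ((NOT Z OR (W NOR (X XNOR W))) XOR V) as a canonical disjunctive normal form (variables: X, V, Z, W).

(NOT X AND NOT V AND NOT Z AND NOT W) OR (NOT X AND NOT V AND NOT Z AND W) OR (NOT X AND V AND Z AND NOT W) OR (NOT X AND V AND Z AND W) OR (X AND NOT V AND NOT Z AND NOT W) OR (X AND NOT V AND NOT Z AND W) OR (X AND NOT V AND Z AND NOT W) OR (X AND V AND Z AND W)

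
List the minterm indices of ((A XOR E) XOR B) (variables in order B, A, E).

Σm(1, 2, 4, 7) = (NOT B AND NOT A AND E) OR (NOT B AND A AND NOT E) OR (B AND NOT A AND NOT E) OR (B AND A AND E)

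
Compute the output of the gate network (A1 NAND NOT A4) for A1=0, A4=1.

Substituting: (0 NAND NOT 1)
= 1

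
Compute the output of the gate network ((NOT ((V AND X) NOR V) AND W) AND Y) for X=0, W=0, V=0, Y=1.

Substituting: ((NOT ((0 AND 0) NOR 0) AND 0) AND 1)
= 0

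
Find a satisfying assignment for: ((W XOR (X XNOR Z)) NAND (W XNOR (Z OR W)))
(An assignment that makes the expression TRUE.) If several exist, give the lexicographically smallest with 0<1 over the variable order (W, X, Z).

W=0, X=0, Z=1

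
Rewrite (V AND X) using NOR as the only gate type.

((V NOR V) NOR (X NOR X))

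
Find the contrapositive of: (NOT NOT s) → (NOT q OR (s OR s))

Contrapositive: NOT (NOT q OR (s OR s)) → NOT s
Note: A statement and its contrapositive are logically equivalent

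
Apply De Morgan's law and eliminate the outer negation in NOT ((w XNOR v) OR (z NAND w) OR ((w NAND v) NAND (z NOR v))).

NOT (w XNOR v) AND NOT (z NAND w) AND NOT ((w NAND v) NAND (z NOR v))
De Morgan's: NOT(OR of terms) = AND of negations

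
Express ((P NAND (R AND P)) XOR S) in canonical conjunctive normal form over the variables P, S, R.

(P OR NOT S OR R) AND (P OR NOT S OR NOT R) AND (NOT P OR S OR NOT R) AND (NOT P OR NOT S OR R)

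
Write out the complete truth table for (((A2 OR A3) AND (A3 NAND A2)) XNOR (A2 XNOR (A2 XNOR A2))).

A2 | A3 | Output
----------------
0 | 0 | 1
0 | 1 | 0
1 | 0 | 1
1 | 1 | 0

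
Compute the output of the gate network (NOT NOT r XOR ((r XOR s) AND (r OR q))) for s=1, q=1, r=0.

Substituting: (NOT NOT 0 XOR ((0 XOR 1) AND (0 OR 1)))
= 1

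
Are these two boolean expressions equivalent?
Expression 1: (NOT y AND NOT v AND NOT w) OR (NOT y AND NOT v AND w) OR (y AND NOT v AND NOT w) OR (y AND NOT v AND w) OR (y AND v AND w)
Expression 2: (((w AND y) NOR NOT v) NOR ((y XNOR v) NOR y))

Yes, they are equivalent — the two output columns agree on all 8 assignments:
y | v | w | Expression 1 | Expression 2
---------------------------------------
0 | 0 | 0 | 1 | 1
0 | 0 | 1 | 1 | 1
0 | 1 | 0 | 0 | 0
0 | 1 | 1 | 0 | 0
1 | 0 | 0 | 1 | 1
1 | 0 | 1 | 1 | 1
1 | 1 | 0 | 0 | 0
1 | 1 | 1 | 1 | 1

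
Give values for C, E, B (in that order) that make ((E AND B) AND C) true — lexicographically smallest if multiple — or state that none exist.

C=1, E=1, B=1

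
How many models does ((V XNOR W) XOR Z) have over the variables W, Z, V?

Satisfying assignments: (0,0,0), (0,1,1), (1,0,1), (1,1,0)
Count: 4 out of 8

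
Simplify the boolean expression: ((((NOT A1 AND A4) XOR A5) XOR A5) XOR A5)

By XOR self-cancellation ((E XOR v) XOR v = E):
= ((NOT A1 AND A4) XOR A5)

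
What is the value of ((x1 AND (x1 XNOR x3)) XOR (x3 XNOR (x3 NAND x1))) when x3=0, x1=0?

Substituting: ((0 AND (0 XNOR 0)) XOR (0 XNOR (0 NAND 0)))
= 0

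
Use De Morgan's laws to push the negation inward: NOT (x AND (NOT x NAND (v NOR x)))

NOT x OR NOT (NOT x NAND (v NOR x))
De Morgan's: NOT(AND of terms) = OR of negations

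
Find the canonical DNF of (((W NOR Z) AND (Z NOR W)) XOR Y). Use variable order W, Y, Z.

(NOT W AND NOT Y AND NOT Z) OR (NOT W AND Y AND Z) OR (W AND Y AND NOT Z) OR (W AND Y AND Z)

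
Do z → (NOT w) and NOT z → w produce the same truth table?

No, Inverse is not equivalent to original (counterexample: w=0, z=0)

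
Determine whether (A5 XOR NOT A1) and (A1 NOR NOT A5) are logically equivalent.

No. Counterexample: with A5=0, A1=0, Expression 1 = 1 but Expression 2 = 0.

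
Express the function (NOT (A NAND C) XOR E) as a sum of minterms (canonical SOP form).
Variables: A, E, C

Σm(2, 3, 5, 6) = (NOT A AND E AND NOT C) OR (NOT A AND E AND C) OR (A AND NOT E AND C) OR (A AND E AND NOT C)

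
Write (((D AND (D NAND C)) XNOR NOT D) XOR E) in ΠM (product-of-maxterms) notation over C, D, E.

ΠM(0, 2, 4, 7) = (C OR D OR E) AND (C OR NOT D OR E) AND (NOT C OR D OR E) AND (NOT C OR NOT D OR NOT E)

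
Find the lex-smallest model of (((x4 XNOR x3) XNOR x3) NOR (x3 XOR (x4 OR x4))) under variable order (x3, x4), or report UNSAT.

x3=0, x4=0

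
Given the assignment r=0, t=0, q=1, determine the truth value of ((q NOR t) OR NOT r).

Substituting: ((1 NOR 0) OR NOT 0)
= 1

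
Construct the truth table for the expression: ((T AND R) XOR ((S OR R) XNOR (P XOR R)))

R | T | S | P | Output
----------------------
0 | 0 | 0 | 0 | 1
0 | 0 | 0 | 1 | 0
0 | 0 | 1 | 0 | 0
0 | 0 | 1 | 1 | 1
0 | 1 | 0 | 0 | 1
0 | 1 | 0 | 1 | 0
0 | 1 | 1 | 0 | 0
0 | 1 | 1 | 1 | 1
1 | 0 | 0 | 0 | 1
1 | 0 | 0 | 1 | 0
1 | 0 | 1 | 0 | 1
1 | 0 | 1 | 1 | 0
1 | 1 | 0 | 0 | 0
1 | 1 | 0 | 1 | 1
1 | 1 | 1 | 0 | 0
1 | 1 | 1 | 1 | 1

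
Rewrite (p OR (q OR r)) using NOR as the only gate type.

((p NOR ((q NOR r) NOR (q NOR r))) NOR (p NOR ((q NOR r) NOR (q NOR r))))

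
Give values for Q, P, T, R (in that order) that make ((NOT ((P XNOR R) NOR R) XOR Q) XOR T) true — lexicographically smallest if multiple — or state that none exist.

Q=0, P=0, T=0, R=0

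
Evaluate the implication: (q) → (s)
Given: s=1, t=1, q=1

Antecedent (q) = 1; consequent (s) = 1.
1 → 1 = 1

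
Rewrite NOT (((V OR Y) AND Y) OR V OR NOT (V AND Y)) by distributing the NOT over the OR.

NOT ((V OR Y) AND Y) AND NOT V AND (V AND Y)
De Morgan's: NOT(OR of terms) = AND of negations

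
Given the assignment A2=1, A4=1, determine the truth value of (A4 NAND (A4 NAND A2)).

Substituting: (1 NAND (1 NAND 1))
= 1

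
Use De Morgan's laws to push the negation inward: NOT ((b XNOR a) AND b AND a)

NOT (b XNOR a) OR NOT b OR NOT a
De Morgan's: NOT(AND of terms) = OR of negations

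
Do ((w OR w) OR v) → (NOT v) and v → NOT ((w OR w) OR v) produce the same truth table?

Yes, Contrapositive is always equivalent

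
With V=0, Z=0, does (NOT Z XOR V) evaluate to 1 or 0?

Substituting: (NOT 0 XOR 0)
= 1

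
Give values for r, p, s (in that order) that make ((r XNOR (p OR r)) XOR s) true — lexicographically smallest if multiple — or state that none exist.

r=0, p=0, s=0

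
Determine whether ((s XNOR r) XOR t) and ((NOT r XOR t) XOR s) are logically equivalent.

Yes, they are equivalent — the two output columns agree on all 8 assignments:
t | r | s | Expression 1 | Expression 2
---------------------------------------
0 | 0 | 0 | 1 | 1
0 | 0 | 1 | 0 | 0
0 | 1 | 0 | 0 | 0
0 | 1 | 1 | 1 | 1
1 | 0 | 0 | 0 | 0
1 | 0 | 1 | 1 | 1
1 | 1 | 0 | 1 | 1
1 | 1 | 1 | 0 | 0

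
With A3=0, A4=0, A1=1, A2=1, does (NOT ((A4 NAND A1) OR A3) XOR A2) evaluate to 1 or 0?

Substituting: (NOT ((0 NAND 1) OR 0) XOR 1)
= 1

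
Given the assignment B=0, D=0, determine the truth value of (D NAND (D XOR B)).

Substituting: (0 NAND (0 XOR 0))
= 1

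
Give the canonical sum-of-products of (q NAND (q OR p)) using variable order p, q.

Σm(0, 2) = (NOT p AND NOT q) OR (p AND NOT q)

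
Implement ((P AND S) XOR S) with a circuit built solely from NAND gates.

((((P NAND S) NAND (P NAND S)) NAND (((P NAND S) NAND (P NAND S)) NAND S)) NAND (S NAND (((P NAND S) NAND (P NAND S)) NAND S)))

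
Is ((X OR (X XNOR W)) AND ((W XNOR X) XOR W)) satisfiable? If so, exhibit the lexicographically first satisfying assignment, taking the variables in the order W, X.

W=0, X=0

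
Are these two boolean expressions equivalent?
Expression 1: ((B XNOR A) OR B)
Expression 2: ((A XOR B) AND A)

No. Counterexample: with B=0, A=0, Expression 1 = 1 but Expression 2 = 0.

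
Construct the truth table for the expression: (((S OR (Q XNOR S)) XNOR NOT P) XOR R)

S | R | P | Q | Output
----------------------
0 | 0 | 0 | 0 | 1
0 | 0 | 0 | 1 | 0
0 | 0 | 1 | 0 | 0
0 | 0 | 1 | 1 | 1
0 | 1 | 0 | 0 | 0
0 | 1 | 0 | 1 | 1
0 | 1 | 1 | 0 | 1
0 | 1 | 1 | 1 | 0
1 | 0 | 0 | 0 | 1
1 | 0 | 0 | 1 | 1
1 | 0 | 1 | 0 | 0
1 | 0 | 1 | 1 | 0
1 | 1 | 0 | 0 | 0
1 | 1 | 0 | 1 | 0
1 | 1 | 1 | 0 | 1
1 | 1 | 1 | 1 | 1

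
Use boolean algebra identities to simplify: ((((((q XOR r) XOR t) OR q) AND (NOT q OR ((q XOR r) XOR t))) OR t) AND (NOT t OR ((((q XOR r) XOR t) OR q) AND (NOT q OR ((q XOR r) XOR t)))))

By distribution ((E OR v) AND (E OR NOT v) = E) then distribution ((E OR v) AND (E OR NOT v) = E):
= ((q XOR r) XOR t)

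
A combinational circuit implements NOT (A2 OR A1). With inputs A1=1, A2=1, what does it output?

Substituting: NOT (1 OR 1)
= 0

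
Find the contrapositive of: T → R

Contrapositive: NOT R → NOT T
Note: A statement and its contrapositive are logically equivalent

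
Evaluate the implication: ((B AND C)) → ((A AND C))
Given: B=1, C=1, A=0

Antecedent ((B AND C)) = 1; consequent ((A AND C)) = 0.
1 → 0 = 0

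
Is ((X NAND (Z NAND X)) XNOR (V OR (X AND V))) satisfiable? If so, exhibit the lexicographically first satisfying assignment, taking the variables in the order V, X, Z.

V=0, X=1, Z=0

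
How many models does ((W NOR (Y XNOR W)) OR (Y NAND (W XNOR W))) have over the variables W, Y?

Satisfying assignments: (0,0), (0,1), (1,0)
Count: 3 out of 4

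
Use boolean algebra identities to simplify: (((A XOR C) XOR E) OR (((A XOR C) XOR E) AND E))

By absorption (E OR (E AND v) = E):
= ((A XOR C) XOR E)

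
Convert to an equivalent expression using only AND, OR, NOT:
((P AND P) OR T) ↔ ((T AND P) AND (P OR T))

(((P AND P) OR T) AND ((T AND P) AND (P OR T))) OR (NOT ((P AND P) OR T) AND NOT ((T AND P) AND (P OR T)))
(Biconditional = both true or both false)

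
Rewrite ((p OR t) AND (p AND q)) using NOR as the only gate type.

((((p NOR t) NOR (p NOR t)) NOR ((p NOR t) NOR (p NOR t))) NOR (((p NOR p) NOR (q NOR q)) NOR ((p NOR p) NOR (q NOR q))))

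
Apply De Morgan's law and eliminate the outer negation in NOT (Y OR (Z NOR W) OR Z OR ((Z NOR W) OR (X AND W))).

NOT Y AND NOT (Z NOR W) AND NOT Z AND NOT ((Z NOR W) OR (X AND W))
De Morgan's: NOT(OR of terms) = AND of negations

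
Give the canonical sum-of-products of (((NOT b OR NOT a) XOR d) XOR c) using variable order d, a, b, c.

Σm(0, 2, 4, 7, 9, 11, 13, 14) = (NOT d AND NOT a AND NOT b AND NOT c) OR (NOT d AND NOT a AND b AND NOT c) OR (NOT d AND a AND NOT b AND NOT c) OR (NOT d AND a AND b AND c) OR (d AND NOT a AND NOT b AND c) OR (d AND NOT a AND b AND c) OR (d AND a AND NOT b AND c) OR (d AND a AND b AND NOT c)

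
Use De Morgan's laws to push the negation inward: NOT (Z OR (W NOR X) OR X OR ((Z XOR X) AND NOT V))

NOT Z AND NOT (W NOR X) AND NOT X AND NOT ((Z XOR X) AND NOT V)
De Morgan's: NOT(OR of terms) = AND of negations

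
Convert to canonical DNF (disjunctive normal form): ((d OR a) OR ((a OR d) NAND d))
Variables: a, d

(NOT a AND NOT d) OR (NOT a AND d) OR (a AND NOT d) OR (a AND d)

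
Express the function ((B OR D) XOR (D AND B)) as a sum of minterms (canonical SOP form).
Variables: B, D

Σm(1, 2) = (NOT B AND D) OR (B AND NOT D)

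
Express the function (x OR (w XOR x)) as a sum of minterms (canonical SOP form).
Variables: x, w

Σm(1, 2, 3) = (NOT x AND w) OR (x AND NOT w) OR (x AND w)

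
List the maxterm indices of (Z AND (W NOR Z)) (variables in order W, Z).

ΠM(0, 1, 2, 3) = (W OR Z) AND (W OR NOT Z) AND (NOT W OR Z) AND (NOT W OR NOT Z)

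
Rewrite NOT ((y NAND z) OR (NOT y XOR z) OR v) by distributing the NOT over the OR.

NOT (y NAND z) AND NOT (NOT y XOR z) AND NOT v
De Morgan's: NOT(OR of terms) = AND of negations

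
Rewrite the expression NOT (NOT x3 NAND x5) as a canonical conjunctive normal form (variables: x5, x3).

(x5 OR x3) AND (x5 OR NOT x3) AND (NOT x5 OR NOT x3)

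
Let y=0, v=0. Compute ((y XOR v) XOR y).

Substituting: ((0 XOR 0) XOR 0)
= 0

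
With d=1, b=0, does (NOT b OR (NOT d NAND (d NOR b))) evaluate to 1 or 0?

Substituting: (NOT 0 OR (NOT 1 NAND (1 NOR 0)))
= 1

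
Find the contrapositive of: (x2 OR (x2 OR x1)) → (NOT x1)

Contrapositive: x1 → NOT (x2 OR (x2 OR x1))
Note: A statement and its contrapositive are logically equivalent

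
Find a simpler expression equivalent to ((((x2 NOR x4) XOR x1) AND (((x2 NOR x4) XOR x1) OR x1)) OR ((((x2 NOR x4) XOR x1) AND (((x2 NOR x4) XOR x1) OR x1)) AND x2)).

By absorption (E OR (E AND v) = E) then absorption (E AND (E OR v) = E):
= ((x2 NOR x4) XOR x1)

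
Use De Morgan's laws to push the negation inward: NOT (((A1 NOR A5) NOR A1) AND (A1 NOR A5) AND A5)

NOT ((A1 NOR A5) NOR A1) OR NOT (A1 NOR A5) OR NOT A5
De Morgan's: NOT(AND of terms) = OR of negations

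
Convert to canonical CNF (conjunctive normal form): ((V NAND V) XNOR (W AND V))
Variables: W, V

(W OR V) AND (NOT W OR V) AND (NOT W OR NOT V)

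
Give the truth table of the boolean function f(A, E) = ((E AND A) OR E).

A | E | Output
--------------
0 | 0 | 0
0 | 1 | 1
1 | 0 | 0
1 | 1 | 1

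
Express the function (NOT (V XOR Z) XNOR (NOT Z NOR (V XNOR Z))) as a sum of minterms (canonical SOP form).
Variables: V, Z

Σm(2) = (V AND NOT Z)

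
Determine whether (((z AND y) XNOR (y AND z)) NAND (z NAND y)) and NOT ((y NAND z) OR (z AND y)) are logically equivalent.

No. Counterexample: with z=1, y=1, Expression 1 = 1 but Expression 2 = 0.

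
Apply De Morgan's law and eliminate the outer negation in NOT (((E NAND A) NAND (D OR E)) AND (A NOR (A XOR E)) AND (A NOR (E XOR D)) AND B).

NOT ((E NAND A) NAND (D OR E)) OR NOT (A NOR (A XOR E)) OR NOT (A NOR (E XOR D)) OR NOT B
De Morgan's: NOT(AND of terms) = OR of negations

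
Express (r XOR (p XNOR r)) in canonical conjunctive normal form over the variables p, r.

(NOT p OR r) AND (NOT p OR NOT r)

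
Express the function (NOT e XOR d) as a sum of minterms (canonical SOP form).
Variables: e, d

Σm(0, 3) = (NOT e AND NOT d) OR (e AND d)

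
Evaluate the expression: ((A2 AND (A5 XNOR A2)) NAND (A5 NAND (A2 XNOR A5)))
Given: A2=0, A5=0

Substituting: ((0 AND (0 XNOR 0)) NAND (0 NAND (0 XNOR 0)))
= 1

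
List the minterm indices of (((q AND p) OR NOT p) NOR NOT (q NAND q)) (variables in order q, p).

Σm(1) = (NOT q AND p)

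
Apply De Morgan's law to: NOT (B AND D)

NOT B OR NOT D
De Morgan's: NOT(AND of terms) = OR of negations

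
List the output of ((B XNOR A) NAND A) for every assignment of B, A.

B | A | Output
--------------
0 | 0 | 1
0 | 1 | 1
1 | 0 | 1
1 | 1 | 0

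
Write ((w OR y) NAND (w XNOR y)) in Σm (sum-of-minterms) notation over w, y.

Σm(0, 1, 2) = (NOT w AND NOT y) OR (NOT w AND y) OR (w AND NOT y)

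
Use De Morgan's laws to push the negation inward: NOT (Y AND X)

NOT Y OR NOT X
De Morgan's: NOT(AND of terms) = OR of negations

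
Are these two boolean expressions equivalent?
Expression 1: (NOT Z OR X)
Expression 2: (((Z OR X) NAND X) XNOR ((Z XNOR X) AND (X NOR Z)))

Yes, they are equivalent — the two output columns agree on all 4 assignments:
Z | X | Expression 1 | Expression 2
-----------------------------------
0 | 0 | 1 | 1
0 | 1 | 1 | 1
1 | 0 | 0 | 0
1 | 1 | 1 | 1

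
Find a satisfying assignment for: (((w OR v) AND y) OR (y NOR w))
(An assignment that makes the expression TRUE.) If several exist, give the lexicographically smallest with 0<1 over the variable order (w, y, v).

w=0, y=0, v=0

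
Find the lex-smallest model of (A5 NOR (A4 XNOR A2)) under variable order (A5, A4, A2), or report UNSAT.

A5=0, A4=0, A2=1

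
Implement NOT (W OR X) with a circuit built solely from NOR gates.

(((W NOR X) NOR (W NOR X)) NOR ((W NOR X) NOR (W NOR X)))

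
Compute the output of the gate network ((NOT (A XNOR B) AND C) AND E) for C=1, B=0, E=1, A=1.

Substituting: ((NOT (1 XNOR 0) AND 1) AND 1)
= 1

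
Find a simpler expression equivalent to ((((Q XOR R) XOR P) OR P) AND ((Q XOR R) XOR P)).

By absorption (E AND (E OR v) = E):
= ((Q XOR R) XOR P)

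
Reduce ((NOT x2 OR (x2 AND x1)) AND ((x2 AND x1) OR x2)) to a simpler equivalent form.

By distribution ((E OR v) AND (E OR NOT v) = E):
= (x2 AND x1)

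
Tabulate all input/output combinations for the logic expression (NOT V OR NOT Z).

Z | V | Output
--------------
0 | 0 | 1
0 | 1 | 1
1 | 0 | 1
1 | 1 | 0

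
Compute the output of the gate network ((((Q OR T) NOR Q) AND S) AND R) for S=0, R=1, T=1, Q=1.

Substituting: ((((1 OR 1) NOR 1) AND 0) AND 1)
= 0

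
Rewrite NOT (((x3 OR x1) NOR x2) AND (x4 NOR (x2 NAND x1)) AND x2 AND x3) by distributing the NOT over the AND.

NOT ((x3 OR x1) NOR x2) OR NOT (x4 NOR (x2 NAND x1)) OR NOT x2 OR NOT x3
De Morgan's: NOT(AND of terms) = OR of negations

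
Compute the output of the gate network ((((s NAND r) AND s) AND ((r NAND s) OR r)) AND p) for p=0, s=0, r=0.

Substituting: ((((0 NAND 0) AND 0) AND ((0 NAND 0) OR 0)) AND 0)
= 0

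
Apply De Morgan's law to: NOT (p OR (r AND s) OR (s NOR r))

NOT p AND NOT (r AND s) AND NOT (s NOR r)
De Morgan's: NOT(OR of terms) = AND of negations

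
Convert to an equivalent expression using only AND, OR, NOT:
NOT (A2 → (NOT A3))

A2 AND A3
(Negated implication: NOT(A → B) = A AND NOT B)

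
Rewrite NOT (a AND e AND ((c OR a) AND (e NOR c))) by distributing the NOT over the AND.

NOT a OR NOT e OR NOT ((c OR a) AND (e NOR c))
De Morgan's: NOT(AND of terms) = OR of negations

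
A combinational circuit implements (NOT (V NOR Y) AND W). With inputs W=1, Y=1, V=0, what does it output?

Substituting: (NOT (0 NOR 1) AND 1)
= 1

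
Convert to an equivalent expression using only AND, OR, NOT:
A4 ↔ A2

(A4 AND A2) OR (NOT A4 AND NOT A2)
(Biconditional = both true or both false)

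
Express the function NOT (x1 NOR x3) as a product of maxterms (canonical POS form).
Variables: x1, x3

ΠM(0) = (x1 OR x3)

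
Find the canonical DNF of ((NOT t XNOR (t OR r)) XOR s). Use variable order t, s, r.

(NOT t AND NOT s AND r) OR (NOT t AND s AND NOT r) OR (t AND s AND NOT r) OR (t AND s AND r)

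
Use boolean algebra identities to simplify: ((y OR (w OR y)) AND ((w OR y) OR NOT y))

By distribution ((E OR v) AND (E OR NOT v) = E):
= (w OR y)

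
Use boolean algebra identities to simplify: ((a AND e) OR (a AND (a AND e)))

By absorption (E OR (E AND v) = E):
= (a AND e)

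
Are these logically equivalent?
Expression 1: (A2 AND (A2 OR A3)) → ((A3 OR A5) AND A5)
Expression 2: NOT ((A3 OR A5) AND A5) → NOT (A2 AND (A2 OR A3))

Yes, Contrapositive is always equivalent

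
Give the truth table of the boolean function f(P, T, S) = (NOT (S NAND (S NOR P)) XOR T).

P | T | S | Output
------------------
0 | 0 | 0 | 0
0 | 0 | 1 | 0
0 | 1 | 0 | 1
0 | 1 | 1 | 1
1 | 0 | 0 | 0
1 | 0 | 1 | 0
1 | 1 | 0 | 1
1 | 1 | 1 | 1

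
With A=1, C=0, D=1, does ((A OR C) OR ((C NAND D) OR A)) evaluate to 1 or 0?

Substituting: ((1 OR 0) OR ((0 NAND 1) OR 1))
= 1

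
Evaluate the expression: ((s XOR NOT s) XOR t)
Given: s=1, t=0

Substituting: ((1 XOR NOT 1) XOR 0)
= 1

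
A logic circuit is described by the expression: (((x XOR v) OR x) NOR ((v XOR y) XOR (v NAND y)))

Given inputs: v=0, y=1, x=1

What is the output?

Substituting: (((1 XOR 0) OR 1) NOR ((0 XOR 1) XOR (0 NAND 1)))
= 0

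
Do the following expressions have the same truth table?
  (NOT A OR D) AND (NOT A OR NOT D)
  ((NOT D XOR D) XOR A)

Yes, they are equivalent — the two output columns agree on all 4 assignments:
A | D | Expression 1 | Expression 2
-----------------------------------
0 | 0 | 1 | 1
0 | 1 | 1 | 1
1 | 0 | 0 | 0
1 | 1 | 0 | 0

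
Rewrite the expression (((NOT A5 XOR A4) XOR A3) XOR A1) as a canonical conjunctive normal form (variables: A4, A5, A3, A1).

(A4 OR A5 OR A3 OR NOT A1) AND (A4 OR A5 OR NOT A3 OR A1) AND (A4 OR NOT A5 OR A3 OR A1) AND (A4 OR NOT A5 OR NOT A3 OR NOT A1) AND (NOT A4 OR A5 OR A3 OR A1) AND (NOT A4 OR A5 OR NOT A3 OR NOT A1) AND (NOT A4 OR NOT A5 OR A3 OR NOT A1) AND (NOT A4 OR NOT A5 OR NOT A3 OR A1)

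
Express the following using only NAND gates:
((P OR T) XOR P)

((((P NAND P) NAND (T NAND T)) NAND (((P NAND P) NAND (T NAND T)) NAND P)) NAND (P NAND (((P NAND P) NAND (T NAND T)) NAND P)))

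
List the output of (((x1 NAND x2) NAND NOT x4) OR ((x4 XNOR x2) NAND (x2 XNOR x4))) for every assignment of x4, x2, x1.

x4 | x2 | x1 | Output
---------------------
0 | 0 | 0 | 0
0 | 0 | 1 | 0
0 | 1 | 0 | 1
0 | 1 | 1 | 1
1 | 0 | 0 | 1
1 | 0 | 1 | 1
1 | 1 | 0 | 1
1 | 1 | 1 | 1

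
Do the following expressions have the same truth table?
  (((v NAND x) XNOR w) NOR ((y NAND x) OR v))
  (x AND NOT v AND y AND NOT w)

Yes, they are equivalent — the two output columns agree on all 16 assignments:
x | v | y | w | Expression 1 | Expression 2
-------------------------------------------
0 | 0 | 0 | 0 | 0 | 0
0 | 0 | 0 | 1 | 0 | 0
0 | 0 | 1 | 0 | 0 | 0
0 | 0 | 1 | 1 | 0 | 0
0 | 1 | 0 | 0 | 0 | 0
0 | 1 | 0 | 1 | 0 | 0
0 | 1 | 1 | 0 | 0 | 0
0 | 1 | 1 | 1 | 0 | 0
1 | 0 | 0 | 0 | 0 | 0
1 | 0 | 0 | 1 | 0 | 0
1 | 0 | 1 | 0 | 1 | 1
1 | 0 | 1 | 1 | 0 | 0
1 | 1 | 0 | 0 | 0 | 0
1 | 1 | 0 | 1 | 0 | 0
1 | 1 | 1 | 0 | 0 | 0
1 | 1 | 1 | 1 | 0 | 0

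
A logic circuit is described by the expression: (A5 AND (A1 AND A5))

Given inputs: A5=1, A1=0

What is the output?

Substituting: (1 AND (0 AND 1))
= 0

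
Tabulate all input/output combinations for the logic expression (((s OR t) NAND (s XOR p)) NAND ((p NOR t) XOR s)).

t | p | s | Output
------------------
0 | 0 | 0 | 0
0 | 0 | 1 | 1
0 | 1 | 0 | 1
0 | 1 | 1 | 0
1 | 0 | 0 | 1
1 | 0 | 1 | 1
1 | 1 | 0 | 1
1 | 1 | 1 | 0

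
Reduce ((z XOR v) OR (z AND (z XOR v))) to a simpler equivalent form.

By absorption (E OR (E AND v) = E):
= (z XOR v)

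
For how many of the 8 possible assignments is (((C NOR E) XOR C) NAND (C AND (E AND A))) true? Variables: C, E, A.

Satisfying assignments: (0,0,0), (0,0,1), (0,1,0), (0,1,1), (1,0,0), (1,0,1), (1,1,0)
Count: 7 out of 8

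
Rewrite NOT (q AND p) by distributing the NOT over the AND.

NOT q OR NOT p
De Morgan's: NOT(AND of terms) = OR of negations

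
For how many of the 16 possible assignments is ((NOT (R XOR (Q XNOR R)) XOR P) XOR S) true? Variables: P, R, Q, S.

Satisfying assignments: (0,0,0,1), (0,0,1,0), (0,1,0,1), (0,1,1,0), (1,0,0,0), (1,0,1,1), (1,1,0,0), (1,1,1,1)
Count: 8 out of 16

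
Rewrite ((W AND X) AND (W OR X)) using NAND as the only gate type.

((((W NAND X) NAND (W NAND X)) NAND ((W NAND W) NAND (X NAND X))) NAND (((W NAND X) NAND (W NAND X)) NAND ((W NAND W) NAND (X NAND X))))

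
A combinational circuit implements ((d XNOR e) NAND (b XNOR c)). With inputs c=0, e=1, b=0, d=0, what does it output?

Substituting: ((0 XNOR 1) NAND (0 XNOR 0))
= 1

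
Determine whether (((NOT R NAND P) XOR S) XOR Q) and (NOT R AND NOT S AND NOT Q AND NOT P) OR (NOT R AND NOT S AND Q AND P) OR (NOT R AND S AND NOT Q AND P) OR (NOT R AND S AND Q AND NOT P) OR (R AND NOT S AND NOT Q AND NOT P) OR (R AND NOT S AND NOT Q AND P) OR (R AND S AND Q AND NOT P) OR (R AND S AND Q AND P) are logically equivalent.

Yes, they are equivalent — the two output columns agree on all 16 assignments:
R | S | Q | P | Expression 1 | Expression 2
-------------------------------------------
0 | 0 | 0 | 0 | 1 | 1
0 | 0 | 0 | 1 | 0 | 0
0 | 0 | 1 | 0 | 0 | 0
0 | 0 | 1 | 1 | 1 | 1
0 | 1 | 0 | 0 | 0 | 0
0 | 1 | 0 | 1 | 1 | 1
0 | 1 | 1 | 0 | 1 | 1
0 | 1 | 1 | 1 | 0 | 0
1 | 0 | 0 | 0 | 1 | 1
1 | 0 | 0 | 1 | 1 | 1
1 | 0 | 1 | 0 | 0 | 0
1 | 0 | 1 | 1 | 0 | 0
1 | 1 | 0 | 0 | 0 | 0
1 | 1 | 0 | 1 | 0 | 0
1 | 1 | 1 | 0 | 1 | 1
1 | 1 | 1 | 1 | 1 | 1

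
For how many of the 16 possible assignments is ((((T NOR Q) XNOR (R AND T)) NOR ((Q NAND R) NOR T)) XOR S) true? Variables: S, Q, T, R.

Satisfying assignments: (0,0,0,0), (0,0,0,1), (0,0,1,1), (0,1,1,1), (1,0,1,0), (1,1,0,0), (1,1,0,1), (1,1,1,0)
Count: 8 out of 16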